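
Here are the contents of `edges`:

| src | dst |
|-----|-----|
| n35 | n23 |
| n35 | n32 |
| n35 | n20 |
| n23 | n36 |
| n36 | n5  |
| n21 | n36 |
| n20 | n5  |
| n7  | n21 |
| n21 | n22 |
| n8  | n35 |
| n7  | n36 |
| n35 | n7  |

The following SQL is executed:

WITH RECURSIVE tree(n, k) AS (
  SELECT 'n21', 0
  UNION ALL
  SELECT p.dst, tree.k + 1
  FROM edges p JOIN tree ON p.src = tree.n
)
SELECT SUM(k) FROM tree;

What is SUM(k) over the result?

4

Base: (n21, k=0).
Iteration 1: edges from {n21} -> (n22, k=1), (n36, k=1).
Iteration 2: edges from {n22,n36} -> (n5, k=2).
Iteration 3: no outgoing edges from {n5}; recursion stops.
SUM(k) = 0 + 1 + 1 + 2 = 4.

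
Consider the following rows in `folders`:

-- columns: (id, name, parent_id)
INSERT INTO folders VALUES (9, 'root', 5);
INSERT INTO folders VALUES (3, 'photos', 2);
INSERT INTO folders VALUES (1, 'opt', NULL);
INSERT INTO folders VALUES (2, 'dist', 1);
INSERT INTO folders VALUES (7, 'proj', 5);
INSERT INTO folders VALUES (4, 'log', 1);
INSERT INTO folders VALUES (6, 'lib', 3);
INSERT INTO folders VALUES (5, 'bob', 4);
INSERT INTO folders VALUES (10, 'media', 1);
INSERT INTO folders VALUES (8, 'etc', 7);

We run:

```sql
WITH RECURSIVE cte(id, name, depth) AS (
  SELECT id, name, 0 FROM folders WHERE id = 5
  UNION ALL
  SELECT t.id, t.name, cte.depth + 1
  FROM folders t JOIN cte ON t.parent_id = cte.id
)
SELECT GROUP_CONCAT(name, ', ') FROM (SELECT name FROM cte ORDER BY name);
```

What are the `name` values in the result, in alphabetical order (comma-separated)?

bob, etc, proj, root

Base: id=5 (bob) at depth 0.
Iteration 1: rows with parent_id in {5} -> proj (id 7, depth 1), root (id 9, depth 1).
Iteration 2: rows with parent_id in {7,9} -> etc (id 8, depth 2).
Iteration 3: no rows with parent_id in {8}; recursion stops.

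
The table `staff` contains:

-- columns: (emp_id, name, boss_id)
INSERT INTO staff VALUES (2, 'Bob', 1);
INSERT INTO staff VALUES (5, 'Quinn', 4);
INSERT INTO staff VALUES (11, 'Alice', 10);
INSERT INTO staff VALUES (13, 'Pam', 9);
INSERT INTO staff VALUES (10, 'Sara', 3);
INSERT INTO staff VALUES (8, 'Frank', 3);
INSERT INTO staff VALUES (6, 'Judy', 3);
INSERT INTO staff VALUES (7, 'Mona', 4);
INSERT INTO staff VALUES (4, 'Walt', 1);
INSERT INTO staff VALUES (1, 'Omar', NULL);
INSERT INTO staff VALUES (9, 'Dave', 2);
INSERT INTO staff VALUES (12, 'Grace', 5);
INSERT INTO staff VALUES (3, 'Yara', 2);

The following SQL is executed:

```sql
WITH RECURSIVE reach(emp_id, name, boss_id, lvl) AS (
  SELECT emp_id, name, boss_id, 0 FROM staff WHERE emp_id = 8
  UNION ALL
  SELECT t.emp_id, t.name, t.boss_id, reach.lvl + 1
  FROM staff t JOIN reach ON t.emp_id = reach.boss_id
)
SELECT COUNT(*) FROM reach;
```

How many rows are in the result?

Base: emp_id=8 (Frank), boss_id=3, lvl 0.
Iteration 1: join on emp_id=3 -> Yara (id 3, boss_id=2, lvl 1).
Iteration 2: join on emp_id=2 -> Bob (id 2, boss_id=1, lvl 2).
Iteration 3: join on emp_id=1 -> Omar (id 1, boss_id=NULL, lvl 3).
Iteration 4: boss_id is NULL; no match; recursion stops.
Total rows emitted: 4.

4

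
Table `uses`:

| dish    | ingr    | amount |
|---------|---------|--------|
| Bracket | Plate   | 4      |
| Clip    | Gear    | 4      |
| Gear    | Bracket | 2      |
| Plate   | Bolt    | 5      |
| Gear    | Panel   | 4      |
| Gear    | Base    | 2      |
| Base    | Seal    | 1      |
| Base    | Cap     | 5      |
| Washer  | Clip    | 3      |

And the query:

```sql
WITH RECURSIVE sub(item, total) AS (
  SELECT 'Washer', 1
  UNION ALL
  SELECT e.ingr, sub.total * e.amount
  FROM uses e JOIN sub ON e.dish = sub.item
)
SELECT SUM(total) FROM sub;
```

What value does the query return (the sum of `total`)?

Base: (Washer, total=1).
Iteration 1: components of {Washer} -> Clip = 1*3 = 3.
Iteration 2: components of {Clip} -> Gear = 3*4 = 12.
Iteration 3: components of {Gear} -> Base = 12*2 = 24, Bracket = 12*2 = 24, Panel = 12*4 = 48.
Iteration 4: components of {Base,Bracket,Panel} -> Cap = 24*5 = 120, Plate = 24*4 = 96, Seal = 24*1 = 24.
Iteration 5: components of {Cap,Plate,Seal} -> Bolt = 96*5 = 480.
Iteration 6: no further components; recursion stops.
SUM(total) = 1 + 3 + 12 + 24 + 24 + 48 + 24 + 120 + 96 + 480 = 832.

832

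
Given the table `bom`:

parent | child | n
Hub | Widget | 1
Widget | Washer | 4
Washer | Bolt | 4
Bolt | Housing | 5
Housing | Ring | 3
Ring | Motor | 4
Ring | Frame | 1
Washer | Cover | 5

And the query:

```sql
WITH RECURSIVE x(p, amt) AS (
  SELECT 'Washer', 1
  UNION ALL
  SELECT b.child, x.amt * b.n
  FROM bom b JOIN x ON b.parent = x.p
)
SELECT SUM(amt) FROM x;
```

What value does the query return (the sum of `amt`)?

Base: (Washer, amt=1).
Iteration 1: components of {Washer} -> Bolt = 1*4 = 4, Cover = 1*5 = 5.
Iteration 2: components of {Bolt,Cover} -> Housing = 4*5 = 20.
Iteration 3: components of {Housing} -> Ring = 20*3 = 60.
Iteration 4: components of {Ring} -> Frame = 60*1 = 60, Motor = 60*4 = 240.
Iteration 5: no further components; recursion stops.
SUM(amt) = 1 + 4 + 5 + 20 + 60 + 240 + 60 = 390.

390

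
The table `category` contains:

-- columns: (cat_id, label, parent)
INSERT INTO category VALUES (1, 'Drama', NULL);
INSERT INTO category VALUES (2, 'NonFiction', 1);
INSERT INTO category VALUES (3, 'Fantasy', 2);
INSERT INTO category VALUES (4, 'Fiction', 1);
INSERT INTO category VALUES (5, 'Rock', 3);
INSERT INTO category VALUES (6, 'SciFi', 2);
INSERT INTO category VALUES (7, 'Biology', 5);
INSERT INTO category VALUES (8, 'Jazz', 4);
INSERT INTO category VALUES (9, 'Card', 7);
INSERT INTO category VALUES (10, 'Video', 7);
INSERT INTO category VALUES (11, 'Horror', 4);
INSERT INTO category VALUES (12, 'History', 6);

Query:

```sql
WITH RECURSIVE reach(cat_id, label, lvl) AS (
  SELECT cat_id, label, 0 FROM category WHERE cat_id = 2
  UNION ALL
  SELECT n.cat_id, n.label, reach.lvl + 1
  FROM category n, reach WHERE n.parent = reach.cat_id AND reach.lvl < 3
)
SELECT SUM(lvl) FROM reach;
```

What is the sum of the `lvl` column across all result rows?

9

Base: cat_id=2 (NonFiction) at lvl 0.
Iteration 1: rows with parent in {2} -> Fantasy (id 3, lvl 1), SciFi (id 6, lvl 1).
Iteration 2: rows with parent in {3,6} -> Rock (id 5, lvl 2), History (id 12, lvl 2).
Iteration 3: rows with parent in {5,12} -> Biology (id 7, lvl 3).
Iteration 4: lvl < 3 fails for all current rows; recursion stops.
SUM(lvl) = 0 + 1 + 1 + 2 + 2 + 3 = 9.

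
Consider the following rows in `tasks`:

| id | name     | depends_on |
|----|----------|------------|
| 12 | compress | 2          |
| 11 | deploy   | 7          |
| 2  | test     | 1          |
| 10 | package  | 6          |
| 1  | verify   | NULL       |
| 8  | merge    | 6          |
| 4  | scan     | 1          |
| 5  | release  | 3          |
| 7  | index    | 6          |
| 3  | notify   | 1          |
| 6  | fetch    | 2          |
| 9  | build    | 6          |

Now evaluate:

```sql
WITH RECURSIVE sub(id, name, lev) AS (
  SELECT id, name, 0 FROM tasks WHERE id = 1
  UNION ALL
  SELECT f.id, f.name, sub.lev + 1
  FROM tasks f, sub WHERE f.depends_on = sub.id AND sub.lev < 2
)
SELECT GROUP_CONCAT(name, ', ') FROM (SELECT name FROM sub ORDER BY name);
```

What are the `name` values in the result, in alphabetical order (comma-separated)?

compress, fetch, notify, release, scan, test, verify

Base: id=1 (verify) at lev 0.
Iteration 1: rows with depends_on in {1} -> test (id 2, lev 1), notify (id 3, lev 1), scan (id 4, lev 1).
Iteration 2: rows with depends_on in {2,3,4} -> release (id 5, lev 2), fetch (id 6, lev 2), compress (id 12, lev 2).
Iteration 3: lev < 2 fails for all current rows; recursion stops.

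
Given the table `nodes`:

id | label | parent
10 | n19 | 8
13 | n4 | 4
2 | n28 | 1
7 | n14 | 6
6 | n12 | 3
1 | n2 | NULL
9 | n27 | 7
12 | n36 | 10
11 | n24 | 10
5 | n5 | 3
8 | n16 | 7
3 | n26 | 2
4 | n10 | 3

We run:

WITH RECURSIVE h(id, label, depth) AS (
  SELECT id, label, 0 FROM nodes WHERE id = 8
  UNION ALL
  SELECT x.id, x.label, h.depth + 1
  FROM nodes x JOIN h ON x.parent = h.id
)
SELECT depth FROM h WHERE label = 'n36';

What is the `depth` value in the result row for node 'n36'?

2

Base: id=8 (n16) at depth 0.
Iteration 1: rows with parent in {8} -> n19 (id 10, depth 1).
Iteration 2: rows with parent in {10} -> n24 (id 11, depth 2), n36 (id 12, depth 2).
Iteration 3: no rows with parent in {11,12}; recursion stops.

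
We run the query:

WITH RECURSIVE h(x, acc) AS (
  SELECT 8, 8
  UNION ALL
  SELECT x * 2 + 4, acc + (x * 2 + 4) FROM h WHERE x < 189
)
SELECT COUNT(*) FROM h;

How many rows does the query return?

6

Base: x=8, acc=8.
Iteration 1: 8 < 189 holds -> x = 8 * 2 + 4 = 20, acc = 8 + 20 = 28.
Iteration 2: 20 < 189 holds -> x = 20 * 2 + 4 = 44, acc = 28 + 44 = 72.
Iteration 3: 44 < 189 holds -> x = 44 * 2 + 4 = 92, acc = 72 + 92 = 164.
Iteration 4: 92 < 189 holds -> x = 92 * 2 + 4 = 188, acc = 164 + 188 = 352.
Iteration 5: 188 < 189 holds -> x = 188 * 2 + 4 = 380, acc = 352 + 380 = 732.
Iteration 6: 380 < 189 fails; recursion stops.
Total rows emitted: 6.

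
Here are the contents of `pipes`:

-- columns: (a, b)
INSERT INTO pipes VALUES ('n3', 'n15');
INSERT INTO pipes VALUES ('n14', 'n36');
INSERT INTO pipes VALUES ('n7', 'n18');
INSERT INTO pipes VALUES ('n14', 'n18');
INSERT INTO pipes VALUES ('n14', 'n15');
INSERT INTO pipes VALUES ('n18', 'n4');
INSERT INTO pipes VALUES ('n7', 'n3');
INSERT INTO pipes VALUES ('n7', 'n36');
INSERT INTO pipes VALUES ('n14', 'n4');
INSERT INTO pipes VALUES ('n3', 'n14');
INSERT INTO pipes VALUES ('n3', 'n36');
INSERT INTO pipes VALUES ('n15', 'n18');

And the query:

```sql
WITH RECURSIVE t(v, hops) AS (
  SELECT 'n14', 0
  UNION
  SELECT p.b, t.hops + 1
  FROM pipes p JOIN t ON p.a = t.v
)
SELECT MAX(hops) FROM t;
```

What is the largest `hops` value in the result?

Base: (n14, hops=0).
Iteration 1: edges from {n14} -> (n15, hops=1), (n18, hops=1), (n36, hops=1), (n4, hops=1).
Iteration 2: edges from {n15,n18,n36,n4} -> (n18, hops=2), (n4, hops=2).
Iteration 3: edges from {n18,n4} -> (n4, hops=3).
Iteration 4: no outgoing edges from {n4}; recursion stops.
hops values: 0, 1, 1, 1, 1, 2, 2, 3; the maximum is 3.

3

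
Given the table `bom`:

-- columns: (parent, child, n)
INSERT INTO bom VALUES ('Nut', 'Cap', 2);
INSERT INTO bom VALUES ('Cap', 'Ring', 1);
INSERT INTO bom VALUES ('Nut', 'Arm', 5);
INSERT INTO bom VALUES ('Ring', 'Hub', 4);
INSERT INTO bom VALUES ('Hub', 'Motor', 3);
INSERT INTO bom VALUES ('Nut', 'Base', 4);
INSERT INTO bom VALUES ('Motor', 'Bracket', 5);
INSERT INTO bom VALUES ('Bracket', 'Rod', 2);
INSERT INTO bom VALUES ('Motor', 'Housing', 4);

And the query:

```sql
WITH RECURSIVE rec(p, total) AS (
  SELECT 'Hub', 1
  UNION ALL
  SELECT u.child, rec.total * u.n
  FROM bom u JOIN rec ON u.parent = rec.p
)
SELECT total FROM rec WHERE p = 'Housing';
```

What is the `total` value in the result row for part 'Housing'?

Base: (Hub, total=1).
Iteration 1: components of {Hub} -> Motor = 1*3 = 3.
Iteration 2: components of {Motor} -> Bracket = 3*5 = 15, Housing = 3*4 = 12.
Iteration 3: components of {Bracket,Housing} -> Rod = 15*2 = 30.
Iteration 4: no further components; recursion stops.

12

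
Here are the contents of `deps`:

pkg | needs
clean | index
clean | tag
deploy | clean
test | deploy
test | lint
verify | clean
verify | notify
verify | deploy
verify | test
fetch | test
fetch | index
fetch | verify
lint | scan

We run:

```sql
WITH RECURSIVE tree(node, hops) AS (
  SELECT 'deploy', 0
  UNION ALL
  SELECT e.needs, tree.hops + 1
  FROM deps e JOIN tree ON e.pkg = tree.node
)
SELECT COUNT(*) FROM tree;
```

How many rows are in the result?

Base: (deploy, hops=0).
Iteration 1: edges from {deploy} -> (clean, hops=1).
Iteration 2: edges from {clean} -> (index, hops=2), (tag, hops=2).
Iteration 3: no outgoing edges from {index,tag}; recursion stops.
Total rows emitted: 4.

4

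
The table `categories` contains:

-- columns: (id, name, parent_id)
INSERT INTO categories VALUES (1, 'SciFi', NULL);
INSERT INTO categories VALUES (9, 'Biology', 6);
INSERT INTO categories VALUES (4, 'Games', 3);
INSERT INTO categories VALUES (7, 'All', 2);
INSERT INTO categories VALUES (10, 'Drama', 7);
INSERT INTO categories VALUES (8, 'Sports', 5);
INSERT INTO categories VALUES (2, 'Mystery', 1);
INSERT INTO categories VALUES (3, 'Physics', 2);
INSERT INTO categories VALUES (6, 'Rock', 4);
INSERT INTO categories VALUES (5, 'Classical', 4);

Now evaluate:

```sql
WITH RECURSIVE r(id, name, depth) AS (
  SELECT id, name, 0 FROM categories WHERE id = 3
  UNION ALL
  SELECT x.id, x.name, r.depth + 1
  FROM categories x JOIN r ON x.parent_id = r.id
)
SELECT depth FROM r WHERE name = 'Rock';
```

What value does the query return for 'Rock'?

2

Base: id=3 (Physics) at depth 0.
Iteration 1: rows with parent_id in {3} -> Games (id 4, depth 1).
Iteration 2: rows with parent_id in {4} -> Classical (id 5, depth 2), Rock (id 6, depth 2).
Iteration 3: rows with parent_id in {5,6} -> Sports (id 8, depth 3), Biology (id 9, depth 3).
Iteration 4: no rows with parent_id in {8,9}; recursion stops.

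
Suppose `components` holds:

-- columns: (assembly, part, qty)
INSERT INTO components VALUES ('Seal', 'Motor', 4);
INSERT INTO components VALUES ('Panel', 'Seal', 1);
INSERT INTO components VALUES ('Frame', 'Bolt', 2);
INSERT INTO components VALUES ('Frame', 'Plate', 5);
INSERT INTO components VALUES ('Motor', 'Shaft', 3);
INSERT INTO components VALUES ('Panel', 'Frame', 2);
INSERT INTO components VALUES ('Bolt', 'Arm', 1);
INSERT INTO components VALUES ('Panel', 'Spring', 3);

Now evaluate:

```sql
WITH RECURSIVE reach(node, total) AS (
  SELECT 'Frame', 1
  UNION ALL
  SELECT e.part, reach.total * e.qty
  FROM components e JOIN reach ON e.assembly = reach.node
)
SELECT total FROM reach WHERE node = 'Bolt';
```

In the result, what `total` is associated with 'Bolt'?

2

Base: (Frame, total=1).
Iteration 1: components of {Frame} -> Bolt = 1*2 = 2, Plate = 1*5 = 5.
Iteration 2: components of {Bolt,Plate} -> Arm = 2*1 = 2.
Iteration 3: no further components; recursion stops.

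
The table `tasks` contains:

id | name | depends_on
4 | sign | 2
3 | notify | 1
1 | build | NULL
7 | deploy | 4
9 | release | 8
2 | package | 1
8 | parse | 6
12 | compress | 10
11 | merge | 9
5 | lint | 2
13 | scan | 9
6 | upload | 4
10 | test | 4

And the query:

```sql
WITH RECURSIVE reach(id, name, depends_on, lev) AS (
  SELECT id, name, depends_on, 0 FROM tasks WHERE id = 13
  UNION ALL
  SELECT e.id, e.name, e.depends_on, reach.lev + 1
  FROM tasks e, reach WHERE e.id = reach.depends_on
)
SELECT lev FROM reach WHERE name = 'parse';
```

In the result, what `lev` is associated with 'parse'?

2

Base: id=13 (scan), depends_on=9, lev 0.
Iteration 1: join on id=9 -> release (id 9, depends_on=8, lev 1).
Iteration 2: join on id=8 -> parse (id 8, depends_on=6, lev 2).
Iteration 3: join on id=6 -> upload (id 6, depends_on=4, lev 3).
Iteration 4: join on id=4 -> sign (id 4, depends_on=2, lev 4).
Iteration 5: join on id=2 -> package (id 2, depends_on=1, lev 5).
Iteration 6: join on id=1 -> build (id 1, depends_on=NULL, lev 6).
Iteration 7: depends_on is NULL; no match; recursion stops.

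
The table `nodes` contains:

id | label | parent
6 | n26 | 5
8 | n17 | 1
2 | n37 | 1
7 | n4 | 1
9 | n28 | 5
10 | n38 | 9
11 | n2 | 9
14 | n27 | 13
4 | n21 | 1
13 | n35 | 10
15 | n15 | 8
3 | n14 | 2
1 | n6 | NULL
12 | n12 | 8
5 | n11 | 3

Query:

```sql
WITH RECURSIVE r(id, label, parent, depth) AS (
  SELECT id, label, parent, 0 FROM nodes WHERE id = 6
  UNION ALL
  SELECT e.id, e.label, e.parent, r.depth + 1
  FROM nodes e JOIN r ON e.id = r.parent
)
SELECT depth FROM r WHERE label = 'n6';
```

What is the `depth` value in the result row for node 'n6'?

Base: id=6 (n26), parent=5, depth 0.
Iteration 1: join on id=5 -> n11 (id 5, parent=3, depth 1).
Iteration 2: join on id=3 -> n14 (id 3, parent=2, depth 2).
Iteration 3: join on id=2 -> n37 (id 2, parent=1, depth 3).
Iteration 4: join on id=1 -> n6 (id 1, parent=NULL, depth 4).
Iteration 5: parent is NULL; no match; recursion stops.

4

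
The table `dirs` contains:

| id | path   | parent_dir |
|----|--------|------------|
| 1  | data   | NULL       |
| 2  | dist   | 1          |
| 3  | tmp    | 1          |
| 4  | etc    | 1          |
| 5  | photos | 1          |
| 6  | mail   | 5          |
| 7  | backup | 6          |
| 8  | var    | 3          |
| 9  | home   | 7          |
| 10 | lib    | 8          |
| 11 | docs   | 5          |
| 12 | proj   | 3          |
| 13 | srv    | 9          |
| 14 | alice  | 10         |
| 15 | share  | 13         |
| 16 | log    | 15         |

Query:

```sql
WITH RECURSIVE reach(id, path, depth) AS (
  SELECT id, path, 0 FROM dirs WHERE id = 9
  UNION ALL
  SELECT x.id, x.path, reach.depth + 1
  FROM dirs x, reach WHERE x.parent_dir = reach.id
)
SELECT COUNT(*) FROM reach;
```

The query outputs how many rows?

4

Base: id=9 (home) at depth 0.
Iteration 1: rows with parent_dir in {9} -> srv (id 13, depth 1).
Iteration 2: rows with parent_dir in {13} -> share (id 15, depth 2).
Iteration 3: rows with parent_dir in {15} -> log (id 16, depth 3).
Iteration 4: no rows with parent_dir in {16}; recursion stops.
Total rows emitted: 4.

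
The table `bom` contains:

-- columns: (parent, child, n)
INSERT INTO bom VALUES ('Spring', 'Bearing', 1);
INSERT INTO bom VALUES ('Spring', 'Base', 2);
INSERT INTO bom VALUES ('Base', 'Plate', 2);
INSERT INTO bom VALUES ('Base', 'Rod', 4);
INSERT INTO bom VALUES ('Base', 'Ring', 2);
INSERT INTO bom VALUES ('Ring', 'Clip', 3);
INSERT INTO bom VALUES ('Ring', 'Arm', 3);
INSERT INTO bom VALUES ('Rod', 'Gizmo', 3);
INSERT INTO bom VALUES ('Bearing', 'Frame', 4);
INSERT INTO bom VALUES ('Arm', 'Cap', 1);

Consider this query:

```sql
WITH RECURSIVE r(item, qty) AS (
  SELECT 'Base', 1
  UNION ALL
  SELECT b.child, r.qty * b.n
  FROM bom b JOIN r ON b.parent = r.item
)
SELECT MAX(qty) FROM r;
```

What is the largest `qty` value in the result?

12

Base: (Base, qty=1).
Iteration 1: components of {Base} -> Plate = 1*2 = 2, Ring = 1*2 = 2, Rod = 1*4 = 4.
Iteration 2: components of {Plate,Ring,Rod} -> Arm = 2*3 = 6, Clip = 2*3 = 6, Gizmo = 4*3 = 12.
Iteration 3: components of {Arm,Clip,Gizmo} -> Cap = 6*1 = 6.
Iteration 4: no further components; recursion stops.
qty values: 1, 2, 4, 2, 12, 6, 6, 6; the maximum is 12.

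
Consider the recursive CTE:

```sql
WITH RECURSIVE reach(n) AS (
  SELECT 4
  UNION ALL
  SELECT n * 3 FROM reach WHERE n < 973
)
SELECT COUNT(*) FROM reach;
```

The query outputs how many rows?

Base: n=4.
Iteration 1: 4 < 973 holds -> n = 4 * 3 = 12.
Iteration 2: 12 < 973 holds -> n = 12 * 3 = 36.
Iteration 3: 36 < 973 holds -> n = 36 * 3 = 108.
Iteration 4: 108 < 973 holds -> n = 108 * 3 = 324.
Iteration 5: 324 < 973 holds -> n = 324 * 3 = 972.
Iteration 6: 972 < 973 holds -> n = 972 * 3 = 2916.
Iteration 7: 2916 < 973 fails; recursion stops.
Total rows emitted: 7.

7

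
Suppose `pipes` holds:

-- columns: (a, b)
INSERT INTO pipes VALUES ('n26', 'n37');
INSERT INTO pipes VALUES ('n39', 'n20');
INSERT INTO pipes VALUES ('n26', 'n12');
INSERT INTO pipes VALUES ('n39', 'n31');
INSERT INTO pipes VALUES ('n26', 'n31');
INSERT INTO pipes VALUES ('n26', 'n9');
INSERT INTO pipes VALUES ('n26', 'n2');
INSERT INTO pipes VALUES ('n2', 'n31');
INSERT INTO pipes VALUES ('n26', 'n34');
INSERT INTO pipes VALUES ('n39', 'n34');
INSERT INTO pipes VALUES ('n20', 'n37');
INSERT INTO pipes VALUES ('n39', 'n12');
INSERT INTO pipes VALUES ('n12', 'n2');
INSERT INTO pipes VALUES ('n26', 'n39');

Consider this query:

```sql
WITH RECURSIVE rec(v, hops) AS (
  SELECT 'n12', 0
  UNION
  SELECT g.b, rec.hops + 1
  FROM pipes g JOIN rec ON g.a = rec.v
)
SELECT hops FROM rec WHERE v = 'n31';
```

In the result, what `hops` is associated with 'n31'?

2

Base: (n12, hops=0).
Iteration 1: edges from {n12} -> (n2, hops=1).
Iteration 2: edges from {n2} -> (n31, hops=2).
Iteration 3: no outgoing edges from {n31}; recursion stops.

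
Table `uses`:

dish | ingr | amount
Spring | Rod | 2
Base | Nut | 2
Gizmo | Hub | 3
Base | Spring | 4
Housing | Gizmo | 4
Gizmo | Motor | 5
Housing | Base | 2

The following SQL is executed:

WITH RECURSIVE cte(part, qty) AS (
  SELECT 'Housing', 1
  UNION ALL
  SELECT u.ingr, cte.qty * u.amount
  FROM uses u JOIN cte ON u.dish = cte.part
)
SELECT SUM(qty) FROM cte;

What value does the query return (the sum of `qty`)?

Base: (Housing, qty=1).
Iteration 1: components of {Housing} -> Base = 1*2 = 2, Gizmo = 1*4 = 4.
Iteration 2: components of {Base,Gizmo} -> Hub = 4*3 = 12, Motor = 4*5 = 20, Nut = 2*2 = 4, Spring = 2*4 = 8.
Iteration 3: components of {Hub,Motor,Nut,Spring} -> Rod = 8*2 = 16.
Iteration 4: no further components; recursion stops.
SUM(qty) = 1 + 2 + 4 + 4 + 8 + 20 + 12 + 16 = 67.

67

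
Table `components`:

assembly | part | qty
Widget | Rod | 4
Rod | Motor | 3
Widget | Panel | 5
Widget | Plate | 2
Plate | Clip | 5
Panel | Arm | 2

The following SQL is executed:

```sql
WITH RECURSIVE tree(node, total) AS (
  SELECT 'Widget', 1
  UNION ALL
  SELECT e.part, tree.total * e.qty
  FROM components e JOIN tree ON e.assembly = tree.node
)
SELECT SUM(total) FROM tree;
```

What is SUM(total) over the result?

Base: (Widget, total=1).
Iteration 1: components of {Widget} -> Panel = 1*5 = 5, Plate = 1*2 = 2, Rod = 1*4 = 4.
Iteration 2: components of {Panel,Plate,Rod} -> Arm = 5*2 = 10, Clip = 2*5 = 10, Motor = 4*3 = 12.
Iteration 3: no further components; recursion stops.
SUM(total) = 1 + 4 + 5 + 2 + 12 + 10 + 10 = 44.

44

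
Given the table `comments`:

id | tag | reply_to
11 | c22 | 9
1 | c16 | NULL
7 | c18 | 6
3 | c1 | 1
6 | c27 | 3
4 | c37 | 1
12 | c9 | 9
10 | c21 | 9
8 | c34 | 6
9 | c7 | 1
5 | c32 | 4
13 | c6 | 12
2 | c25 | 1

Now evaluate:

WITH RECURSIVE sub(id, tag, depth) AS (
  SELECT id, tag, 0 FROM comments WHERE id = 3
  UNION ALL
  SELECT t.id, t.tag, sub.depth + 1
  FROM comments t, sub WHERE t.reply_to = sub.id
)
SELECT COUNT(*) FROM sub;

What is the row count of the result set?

4

Base: id=3 (c1) at depth 0.
Iteration 1: rows with reply_to in {3} -> c27 (id 6, depth 1).
Iteration 2: rows with reply_to in {6} -> c18 (id 7, depth 2), c34 (id 8, depth 2).
Iteration 3: no rows with reply_to in {7,8}; recursion stops.
Total rows emitted: 4.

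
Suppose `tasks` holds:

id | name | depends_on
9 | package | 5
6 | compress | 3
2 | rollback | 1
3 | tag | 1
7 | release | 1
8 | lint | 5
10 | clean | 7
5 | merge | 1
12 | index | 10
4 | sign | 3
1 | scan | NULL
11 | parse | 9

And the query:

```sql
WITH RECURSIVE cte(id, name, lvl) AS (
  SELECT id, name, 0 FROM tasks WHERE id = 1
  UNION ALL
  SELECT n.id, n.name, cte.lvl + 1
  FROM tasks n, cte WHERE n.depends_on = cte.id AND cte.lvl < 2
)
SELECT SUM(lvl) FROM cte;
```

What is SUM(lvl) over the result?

Base: id=1 (scan) at lvl 0.
Iteration 1: rows with depends_on in {1} -> rollback (id 2, lvl 1), tag (id 3, lvl 1), merge (id 5, lvl 1), release (id 7, lvl 1).
Iteration 2: rows with depends_on in {2,3,5,7} -> sign (id 4, lvl 2), compress (id 6, lvl 2), lint (id 8, lvl 2), package (id 9, lvl 2), clean (id 10, lvl 2).
Iteration 3: lvl < 2 fails for all current rows; recursion stops.
SUM(lvl) = 0 + 1 + 1 + 1 + 1 + 2 + 2 + 2 + 2 + 2 = 14.

14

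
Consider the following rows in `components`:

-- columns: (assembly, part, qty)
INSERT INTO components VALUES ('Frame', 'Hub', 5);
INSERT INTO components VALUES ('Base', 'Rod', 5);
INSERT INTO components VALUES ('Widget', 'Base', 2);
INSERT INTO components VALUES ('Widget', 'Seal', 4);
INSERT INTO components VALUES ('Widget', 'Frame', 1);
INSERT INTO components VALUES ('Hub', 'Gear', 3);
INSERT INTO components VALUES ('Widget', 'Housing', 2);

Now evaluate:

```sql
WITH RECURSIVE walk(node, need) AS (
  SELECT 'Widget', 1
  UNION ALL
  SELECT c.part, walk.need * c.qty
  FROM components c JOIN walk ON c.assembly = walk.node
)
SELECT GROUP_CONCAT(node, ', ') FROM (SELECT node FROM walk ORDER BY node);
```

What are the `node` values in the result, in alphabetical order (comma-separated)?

Base: (Widget, need=1).
Iteration 1: components of {Widget} -> Base = 1*2 = 2, Frame = 1*1 = 1, Housing = 1*2 = 2, Seal = 1*4 = 4.
Iteration 2: components of {Base,Frame,Housing,Seal} -> Hub = 1*5 = 5, Rod = 2*5 = 10.
Iteration 3: components of {Hub,Rod} -> Gear = 5*3 = 15.
Iteration 4: no further components; recursion stops.

Base, Frame, Gear, Housing, Hub, Rod, Seal, Widget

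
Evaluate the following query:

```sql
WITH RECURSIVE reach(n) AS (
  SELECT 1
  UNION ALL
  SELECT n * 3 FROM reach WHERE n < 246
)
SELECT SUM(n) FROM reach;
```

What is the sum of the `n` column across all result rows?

1093

Base: n=1.
Iteration 1: 1 < 246 holds -> n = 1 * 3 = 3.
Iteration 2: 3 < 246 holds -> n = 3 * 3 = 9.
Iteration 3: 9 < 246 holds -> n = 9 * 3 = 27.
Iteration 4: 27 < 246 holds -> n = 27 * 3 = 81.
Iteration 5: 81 < 246 holds -> n = 81 * 3 = 243.
Iteration 6: 243 < 246 holds -> n = 243 * 3 = 729.
Iteration 7: 729 < 246 fails; recursion stops.
SUM(n) = 1 + 3 + 9 + 27 + 81 + 243 + 729 = 1093.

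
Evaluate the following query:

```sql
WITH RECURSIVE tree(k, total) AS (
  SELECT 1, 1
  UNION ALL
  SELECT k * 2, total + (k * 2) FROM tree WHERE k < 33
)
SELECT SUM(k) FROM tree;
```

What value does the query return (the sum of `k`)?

127

Base: k=1, total=1.
Iteration 1: 1 < 33 holds -> k = 1 * 2 = 2, total = 1 + 2 = 3.
Iteration 2: 2 < 33 holds -> k = 2 * 2 = 4, total = 3 + 4 = 7.
Iteration 3: 4 < 33 holds -> k = 4 * 2 = 8, total = 7 + 8 = 15.
Iteration 4: 8 < 33 holds -> k = 8 * 2 = 16, total = 15 + 16 = 31.
Iteration 5: 16 < 33 holds -> k = 16 * 2 = 32, total = 31 + 32 = 63.
Iteration 6: 32 < 33 holds -> k = 32 * 2 = 64, total = 63 + 64 = 127.
Iteration 7: 64 < 33 fails; recursion stops.
SUM(k) = 1 + 2 + 4 + 8 + 16 + 32 + 64 = 127.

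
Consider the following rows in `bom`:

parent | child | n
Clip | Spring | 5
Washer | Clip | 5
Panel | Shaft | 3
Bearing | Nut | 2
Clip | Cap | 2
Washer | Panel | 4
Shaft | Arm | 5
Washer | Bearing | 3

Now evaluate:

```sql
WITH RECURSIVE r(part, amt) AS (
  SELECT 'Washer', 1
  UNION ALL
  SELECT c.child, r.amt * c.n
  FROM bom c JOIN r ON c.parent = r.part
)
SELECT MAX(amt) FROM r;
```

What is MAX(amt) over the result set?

Base: (Washer, amt=1).
Iteration 1: components of {Washer} -> Bearing = 1*3 = 3, Clip = 1*5 = 5, Panel = 1*4 = 4.
Iteration 2: components of {Bearing,Clip,Panel} -> Cap = 5*2 = 10, Nut = 3*2 = 6, Shaft = 4*3 = 12, Spring = 5*5 = 25.
Iteration 3: components of {Cap,Nut,Shaft,Spring} -> Arm = 12*5 = 60.
Iteration 4: no further components; recursion stops.
amt values: 1, 4, 5, 3, 12, 10, 25, 6, 60; the maximum is 60.

60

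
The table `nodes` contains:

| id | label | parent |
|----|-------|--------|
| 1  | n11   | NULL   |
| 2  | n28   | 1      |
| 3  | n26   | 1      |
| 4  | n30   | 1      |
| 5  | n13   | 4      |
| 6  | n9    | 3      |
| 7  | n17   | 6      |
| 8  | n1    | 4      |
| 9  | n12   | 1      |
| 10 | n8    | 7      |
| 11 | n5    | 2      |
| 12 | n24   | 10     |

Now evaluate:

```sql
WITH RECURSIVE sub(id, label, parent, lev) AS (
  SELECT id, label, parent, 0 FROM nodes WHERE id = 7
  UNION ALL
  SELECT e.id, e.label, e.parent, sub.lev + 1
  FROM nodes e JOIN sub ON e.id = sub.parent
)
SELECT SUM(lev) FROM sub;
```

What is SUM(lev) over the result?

6

Base: id=7 (n17), parent=6, lev 0.
Iteration 1: join on id=6 -> n9 (id 6, parent=3, lev 1).
Iteration 2: join on id=3 -> n26 (id 3, parent=1, lev 2).
Iteration 3: join on id=1 -> n11 (id 1, parent=NULL, lev 3).
Iteration 4: parent is NULL; no match; recursion stops.
SUM(lev) = 0 + 1 + 2 + 3 = 6.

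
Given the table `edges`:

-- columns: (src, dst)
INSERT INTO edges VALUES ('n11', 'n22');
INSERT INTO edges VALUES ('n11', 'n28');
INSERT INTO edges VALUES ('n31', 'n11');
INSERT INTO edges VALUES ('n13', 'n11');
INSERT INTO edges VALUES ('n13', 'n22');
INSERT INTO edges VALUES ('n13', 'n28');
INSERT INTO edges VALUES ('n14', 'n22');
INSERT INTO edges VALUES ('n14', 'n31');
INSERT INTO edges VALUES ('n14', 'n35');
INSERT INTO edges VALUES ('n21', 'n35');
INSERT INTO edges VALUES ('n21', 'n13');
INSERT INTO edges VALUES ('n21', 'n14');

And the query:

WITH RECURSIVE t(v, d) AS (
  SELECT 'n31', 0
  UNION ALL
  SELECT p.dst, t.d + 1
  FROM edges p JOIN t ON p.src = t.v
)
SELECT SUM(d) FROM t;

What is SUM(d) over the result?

5

Base: (n31, d=0).
Iteration 1: edges from {n31} -> (n11, d=1).
Iteration 2: edges from {n11} -> (n22, d=2), (n28, d=2).
Iteration 3: no outgoing edges from {n22,n28}; recursion stops.
SUM(d) = 0 + 1 + 2 + 2 = 5.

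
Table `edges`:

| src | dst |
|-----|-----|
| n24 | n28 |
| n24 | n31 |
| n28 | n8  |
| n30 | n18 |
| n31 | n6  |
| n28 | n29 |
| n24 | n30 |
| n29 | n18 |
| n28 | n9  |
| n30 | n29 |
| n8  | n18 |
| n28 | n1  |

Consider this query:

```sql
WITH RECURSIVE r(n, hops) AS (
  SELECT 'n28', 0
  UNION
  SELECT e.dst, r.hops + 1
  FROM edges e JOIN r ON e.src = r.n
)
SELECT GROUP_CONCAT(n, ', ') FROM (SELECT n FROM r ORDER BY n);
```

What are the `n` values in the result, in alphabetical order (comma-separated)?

Base: (n28, hops=0).
Iteration 1: edges from {n28} -> (n1, hops=1), (n29, hops=1), (n8, hops=1), (n9, hops=1).
Iteration 2: edges from {n1,n29,n8,n9} -> (n18, hops=2). [UNION drops 1 duplicate row(s)]
Iteration 3: no outgoing edges from {n18}; recursion stops.

n1, n18, n28, n29, n8, n9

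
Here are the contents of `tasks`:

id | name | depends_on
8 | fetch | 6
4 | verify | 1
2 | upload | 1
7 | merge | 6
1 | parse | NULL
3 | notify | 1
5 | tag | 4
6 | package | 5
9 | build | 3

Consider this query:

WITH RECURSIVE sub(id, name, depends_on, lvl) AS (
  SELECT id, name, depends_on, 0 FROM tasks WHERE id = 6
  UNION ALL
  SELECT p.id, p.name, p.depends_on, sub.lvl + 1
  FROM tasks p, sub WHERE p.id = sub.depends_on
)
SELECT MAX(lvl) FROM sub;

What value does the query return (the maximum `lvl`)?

3

Base: id=6 (package), depends_on=5, lvl 0.
Iteration 1: join on id=5 -> tag (id 5, depends_on=4, lvl 1).
Iteration 2: join on id=4 -> verify (id 4, depends_on=1, lvl 2).
Iteration 3: join on id=1 -> parse (id 1, depends_on=NULL, lvl 3).
Iteration 4: depends_on is NULL; no match; recursion stops.
lvl values: 0, 1, 2, 3; the maximum is 3.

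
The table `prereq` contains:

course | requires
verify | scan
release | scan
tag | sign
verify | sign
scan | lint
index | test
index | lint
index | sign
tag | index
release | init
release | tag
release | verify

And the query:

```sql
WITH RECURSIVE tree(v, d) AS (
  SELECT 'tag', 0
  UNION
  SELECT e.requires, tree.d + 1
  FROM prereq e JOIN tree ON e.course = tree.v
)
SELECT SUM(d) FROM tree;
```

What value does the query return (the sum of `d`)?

Base: (tag, d=0).
Iteration 1: edges from {tag} -> (index, d=1), (sign, d=1).
Iteration 2: edges from {index,sign} -> (lint, d=2), (sign, d=2), (test, d=2).
Iteration 3: no outgoing edges from {lint,sign,test}; recursion stops.
SUM(d) = 0 + 1 + 1 + 2 + 2 + 2 = 8.

8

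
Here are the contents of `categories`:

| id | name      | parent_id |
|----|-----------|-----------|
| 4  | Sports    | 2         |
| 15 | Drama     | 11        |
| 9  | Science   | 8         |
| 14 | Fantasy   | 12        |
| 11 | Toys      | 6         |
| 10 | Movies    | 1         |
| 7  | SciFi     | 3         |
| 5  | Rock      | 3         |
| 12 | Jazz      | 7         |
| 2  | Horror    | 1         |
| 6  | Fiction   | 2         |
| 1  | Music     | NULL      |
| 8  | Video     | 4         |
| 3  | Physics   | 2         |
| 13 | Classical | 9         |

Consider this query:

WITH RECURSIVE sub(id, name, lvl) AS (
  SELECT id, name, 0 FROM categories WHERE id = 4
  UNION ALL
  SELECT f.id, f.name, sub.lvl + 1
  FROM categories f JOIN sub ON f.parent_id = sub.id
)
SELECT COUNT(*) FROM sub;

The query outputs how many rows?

4

Base: id=4 (Sports) at lvl 0.
Iteration 1: rows with parent_id in {4} -> Video (id 8, lvl 1).
Iteration 2: rows with parent_id in {8} -> Science (id 9, lvl 2).
Iteration 3: rows with parent_id in {9} -> Classical (id 13, lvl 3).
Iteration 4: no rows with parent_id in {13}; recursion stops.
Total rows emitted: 4.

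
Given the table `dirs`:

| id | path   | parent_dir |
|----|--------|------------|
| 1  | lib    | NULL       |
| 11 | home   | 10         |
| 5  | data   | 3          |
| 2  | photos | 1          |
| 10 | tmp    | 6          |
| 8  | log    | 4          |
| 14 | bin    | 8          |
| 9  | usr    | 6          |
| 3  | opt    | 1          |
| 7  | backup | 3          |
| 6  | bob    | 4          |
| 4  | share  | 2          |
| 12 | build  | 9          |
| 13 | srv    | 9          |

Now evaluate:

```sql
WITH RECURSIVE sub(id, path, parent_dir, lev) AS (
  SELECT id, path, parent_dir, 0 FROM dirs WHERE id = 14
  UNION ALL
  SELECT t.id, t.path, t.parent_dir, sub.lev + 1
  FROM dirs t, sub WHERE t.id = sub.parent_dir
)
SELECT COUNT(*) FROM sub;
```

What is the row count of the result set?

5

Base: id=14 (bin), parent_dir=8, lev 0.
Iteration 1: join on id=8 -> log (id 8, parent_dir=4, lev 1).
Iteration 2: join on id=4 -> share (id 4, parent_dir=2, lev 2).
Iteration 3: join on id=2 -> photos (id 2, parent_dir=1, lev 3).
Iteration 4: join on id=1 -> lib (id 1, parent_dir=NULL, lev 4).
Iteration 5: parent_dir is NULL; no match; recursion stops.
Total rows emitted: 5.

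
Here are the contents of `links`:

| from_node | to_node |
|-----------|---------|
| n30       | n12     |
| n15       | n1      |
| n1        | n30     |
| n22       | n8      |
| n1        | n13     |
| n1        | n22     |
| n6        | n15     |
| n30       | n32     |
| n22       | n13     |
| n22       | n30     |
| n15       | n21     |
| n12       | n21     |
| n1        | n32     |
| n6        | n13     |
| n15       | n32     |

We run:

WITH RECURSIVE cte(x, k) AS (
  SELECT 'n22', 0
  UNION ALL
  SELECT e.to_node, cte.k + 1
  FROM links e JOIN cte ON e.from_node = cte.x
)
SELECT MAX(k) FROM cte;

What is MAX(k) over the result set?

Base: (n22, k=0).
Iteration 1: edges from {n22} -> (n13, k=1), (n30, k=1), (n8, k=1).
Iteration 2: edges from {n13,n30,n8} -> (n12, k=2), (n32, k=2).
Iteration 3: edges from {n12,n32} -> (n21, k=3).
Iteration 4: no outgoing edges from {n21}; recursion stops.
k values: 0, 1, 1, 1, 2, 2, 3; the maximum is 3.

3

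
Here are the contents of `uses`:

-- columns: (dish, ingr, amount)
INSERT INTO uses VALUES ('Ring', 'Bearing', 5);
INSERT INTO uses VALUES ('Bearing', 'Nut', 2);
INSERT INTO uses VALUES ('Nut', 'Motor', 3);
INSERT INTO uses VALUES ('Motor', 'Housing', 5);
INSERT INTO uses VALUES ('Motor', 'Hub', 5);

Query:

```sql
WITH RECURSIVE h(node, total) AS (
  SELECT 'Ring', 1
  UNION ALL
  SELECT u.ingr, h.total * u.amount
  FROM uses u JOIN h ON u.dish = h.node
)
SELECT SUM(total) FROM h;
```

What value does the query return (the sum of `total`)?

Base: (Ring, total=1).
Iteration 1: components of {Ring} -> Bearing = 1*5 = 5.
Iteration 2: components of {Bearing} -> Nut = 5*2 = 10.
Iteration 3: components of {Nut} -> Motor = 10*3 = 30.
Iteration 4: components of {Motor} -> Housing = 30*5 = 150, Hub = 30*5 = 150.
Iteration 5: no further components; recursion stops.
SUM(total) = 1 + 5 + 10 + 30 + 150 + 150 = 346.

346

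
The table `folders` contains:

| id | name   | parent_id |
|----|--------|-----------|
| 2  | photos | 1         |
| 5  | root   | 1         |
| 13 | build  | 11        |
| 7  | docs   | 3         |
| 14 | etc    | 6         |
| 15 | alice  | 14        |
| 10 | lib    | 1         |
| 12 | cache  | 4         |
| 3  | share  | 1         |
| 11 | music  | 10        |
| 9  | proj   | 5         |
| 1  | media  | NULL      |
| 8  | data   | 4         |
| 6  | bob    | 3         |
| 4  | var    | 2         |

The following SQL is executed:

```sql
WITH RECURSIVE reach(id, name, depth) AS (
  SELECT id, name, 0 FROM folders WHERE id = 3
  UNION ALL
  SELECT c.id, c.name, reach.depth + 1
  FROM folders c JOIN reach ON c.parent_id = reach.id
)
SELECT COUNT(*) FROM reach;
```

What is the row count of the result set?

Base: id=3 (share) at depth 0.
Iteration 1: rows with parent_id in {3} -> bob (id 6, depth 1), docs (id 7, depth 1).
Iteration 2: rows with parent_id in {6,7} -> etc (id 14, depth 2).
Iteration 3: rows with parent_id in {14} -> alice (id 15, depth 3).
Iteration 4: no rows with parent_id in {15}; recursion stops.
Total rows emitted: 5.

5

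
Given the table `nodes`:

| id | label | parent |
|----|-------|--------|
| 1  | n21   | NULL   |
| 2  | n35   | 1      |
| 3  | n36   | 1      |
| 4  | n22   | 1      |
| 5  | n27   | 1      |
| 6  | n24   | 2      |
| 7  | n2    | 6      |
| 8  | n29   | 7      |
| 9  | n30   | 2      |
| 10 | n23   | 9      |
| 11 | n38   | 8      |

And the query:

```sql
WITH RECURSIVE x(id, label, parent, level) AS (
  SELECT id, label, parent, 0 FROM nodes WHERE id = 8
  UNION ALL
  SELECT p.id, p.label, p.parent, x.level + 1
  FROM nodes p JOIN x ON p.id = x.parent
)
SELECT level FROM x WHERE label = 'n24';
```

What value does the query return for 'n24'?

2

Base: id=8 (n29), parent=7, level 0.
Iteration 1: join on id=7 -> n2 (id 7, parent=6, level 1).
Iteration 2: join on id=6 -> n24 (id 6, parent=2, level 2).
Iteration 3: join on id=2 -> n35 (id 2, parent=1, level 3).
Iteration 4: join on id=1 -> n21 (id 1, parent=NULL, level 4).
Iteration 5: parent is NULL; no match; recursion stops.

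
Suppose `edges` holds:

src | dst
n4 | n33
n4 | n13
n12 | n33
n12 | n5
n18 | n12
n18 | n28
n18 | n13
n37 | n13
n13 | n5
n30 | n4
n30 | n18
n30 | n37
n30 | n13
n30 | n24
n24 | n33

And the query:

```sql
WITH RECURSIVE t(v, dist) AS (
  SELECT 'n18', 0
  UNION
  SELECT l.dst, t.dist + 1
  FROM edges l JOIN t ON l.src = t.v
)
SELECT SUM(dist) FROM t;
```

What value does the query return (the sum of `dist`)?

Base: (n18, dist=0).
Iteration 1: edges from {n18} -> (n12, dist=1), (n13, dist=1), (n28, dist=1).
Iteration 2: edges from {n12,n13,n28} -> (n33, dist=2), (n5, dist=2). [UNION drops 1 duplicate row(s)]
Iteration 3: no outgoing edges from {n33,n5}; recursion stops.
SUM(dist) = 0 + 1 + 1 + 1 + 2 + 2 = 7.

7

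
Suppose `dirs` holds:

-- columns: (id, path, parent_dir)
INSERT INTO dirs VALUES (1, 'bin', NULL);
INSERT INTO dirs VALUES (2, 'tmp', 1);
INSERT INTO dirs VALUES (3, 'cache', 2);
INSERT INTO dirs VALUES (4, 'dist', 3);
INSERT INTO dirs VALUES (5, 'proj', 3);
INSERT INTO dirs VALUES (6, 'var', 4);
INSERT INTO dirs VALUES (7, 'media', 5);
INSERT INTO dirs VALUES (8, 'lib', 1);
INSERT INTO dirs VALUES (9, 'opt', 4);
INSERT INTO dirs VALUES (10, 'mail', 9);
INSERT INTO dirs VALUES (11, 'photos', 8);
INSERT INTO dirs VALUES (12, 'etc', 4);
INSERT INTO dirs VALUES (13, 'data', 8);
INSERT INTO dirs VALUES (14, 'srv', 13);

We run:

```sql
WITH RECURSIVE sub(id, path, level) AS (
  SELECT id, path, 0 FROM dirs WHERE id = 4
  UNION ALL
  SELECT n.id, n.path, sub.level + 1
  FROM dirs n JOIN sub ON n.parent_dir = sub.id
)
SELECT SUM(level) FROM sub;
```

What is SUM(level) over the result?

Base: id=4 (dist) at level 0.
Iteration 1: rows with parent_dir in {4} -> var (id 6, level 1), opt (id 9, level 1), etc (id 12, level 1).
Iteration 2: rows with parent_dir in {6,9,12} -> mail (id 10, level 2).
Iteration 3: no rows with parent_dir in {10}; recursion stops.
SUM(level) = 0 + 1 + 1 + 1 + 2 = 5.

5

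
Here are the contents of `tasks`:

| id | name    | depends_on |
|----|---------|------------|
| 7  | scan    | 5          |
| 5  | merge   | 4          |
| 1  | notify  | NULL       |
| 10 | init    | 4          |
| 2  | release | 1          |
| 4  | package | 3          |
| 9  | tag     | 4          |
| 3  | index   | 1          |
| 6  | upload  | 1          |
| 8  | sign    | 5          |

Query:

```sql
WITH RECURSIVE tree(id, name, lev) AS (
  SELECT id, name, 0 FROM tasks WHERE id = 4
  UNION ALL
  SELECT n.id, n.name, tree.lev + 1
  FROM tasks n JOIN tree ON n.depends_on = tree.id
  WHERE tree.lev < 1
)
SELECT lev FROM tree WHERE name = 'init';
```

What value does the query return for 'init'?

1

Base: id=4 (package) at lev 0.
Iteration 1: rows with depends_on in {4} -> merge (id 5, lev 1), tag (id 9, lev 1), init (id 10, lev 1).
Iteration 2: lev < 1 fails for all current rows; recursion stops.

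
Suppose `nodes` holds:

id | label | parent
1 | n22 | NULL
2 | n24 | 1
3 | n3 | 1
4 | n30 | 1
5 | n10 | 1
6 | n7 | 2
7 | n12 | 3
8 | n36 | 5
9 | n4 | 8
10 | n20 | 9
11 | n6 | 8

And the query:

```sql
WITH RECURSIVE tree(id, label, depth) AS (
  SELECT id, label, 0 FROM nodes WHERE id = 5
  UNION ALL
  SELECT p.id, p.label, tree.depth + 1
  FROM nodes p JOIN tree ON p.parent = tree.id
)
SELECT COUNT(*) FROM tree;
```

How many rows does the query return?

Base: id=5 (n10) at depth 0.
Iteration 1: rows with parent in {5} -> n36 (id 8, depth 1).
Iteration 2: rows with parent in {8} -> n4 (id 9, depth 2), n6 (id 11, depth 2).
Iteration 3: rows with parent in {9,11} -> n20 (id 10, depth 3).
Iteration 4: no rows with parent in {10}; recursion stops.
Total rows emitted: 5.

5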